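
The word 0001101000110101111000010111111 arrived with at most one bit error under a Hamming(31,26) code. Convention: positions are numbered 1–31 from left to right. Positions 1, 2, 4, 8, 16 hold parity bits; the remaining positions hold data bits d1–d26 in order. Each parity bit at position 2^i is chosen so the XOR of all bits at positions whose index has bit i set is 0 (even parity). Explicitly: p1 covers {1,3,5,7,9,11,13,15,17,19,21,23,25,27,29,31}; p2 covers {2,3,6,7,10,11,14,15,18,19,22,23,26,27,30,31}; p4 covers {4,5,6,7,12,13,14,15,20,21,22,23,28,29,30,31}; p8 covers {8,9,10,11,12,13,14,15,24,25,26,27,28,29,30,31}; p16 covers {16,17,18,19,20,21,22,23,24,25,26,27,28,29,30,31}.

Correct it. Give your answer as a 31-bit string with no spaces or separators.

s1 (pos 1,3,5,7,9,11,13,15,17,19,21,23,25,27,29,31): 0⊕0⊕1⊕1⊕0⊕1⊕0⊕0⊕1⊕1⊕0⊕0⊕0⊕1⊕1⊕1 = 0
s2 (pos 2,3,6,7,10,11,14,15,18,19,22,23,26,27,30,31): 0⊕0⊕0⊕1⊕0⊕1⊕1⊕0⊕1⊕1⊕0⊕0⊕1⊕1⊕1⊕1 = 1
s4 (pos 4,5,6,7,12,13,14,15,20,21,22,23,28,29,30,31): 1⊕1⊕0⊕1⊕1⊕0⊕1⊕0⊕0⊕0⊕0⊕0⊕1⊕1⊕1⊕1 = 1
s8 (pos 8,9,10,11,12,13,14,15,24,25,26,27,28,29,30,31): 0⊕0⊕0⊕1⊕1⊕0⊕1⊕0⊕1⊕0⊕1⊕1⊕1⊕1⊕1⊕1 = 0
s16 (pos 16,17,18,19,20,21,22,23,24,25,26,27,28,29,30,31): 1⊕1⊕1⊕1⊕0⊕0⊕0⊕0⊕1⊕0⊕1⊕1⊕1⊕1⊕1⊕1 = 1
Syndrome s16…s1 = 10110 → error at position 22.
Flip position 22: 0001101000110101111000010111111 → 0001101000110101111001010111111

0001101000110101111001010111111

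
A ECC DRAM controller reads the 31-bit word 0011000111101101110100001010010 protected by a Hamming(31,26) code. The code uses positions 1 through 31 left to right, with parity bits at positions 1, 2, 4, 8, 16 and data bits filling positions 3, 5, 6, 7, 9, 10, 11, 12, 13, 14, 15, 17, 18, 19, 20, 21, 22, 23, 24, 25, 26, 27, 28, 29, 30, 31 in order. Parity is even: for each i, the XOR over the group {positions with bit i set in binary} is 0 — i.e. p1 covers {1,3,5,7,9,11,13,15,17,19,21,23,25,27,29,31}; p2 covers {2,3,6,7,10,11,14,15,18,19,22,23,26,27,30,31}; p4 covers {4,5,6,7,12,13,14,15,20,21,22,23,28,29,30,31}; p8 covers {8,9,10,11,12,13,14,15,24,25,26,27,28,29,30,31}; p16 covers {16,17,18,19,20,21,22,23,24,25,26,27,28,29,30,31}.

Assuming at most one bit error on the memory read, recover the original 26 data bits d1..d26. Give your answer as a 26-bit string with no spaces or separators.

s1 (pos 1,3,5,7,9,11,13,15,17,19,21,23,25,27,29,31): 0⊕1⊕0⊕0⊕1⊕1⊕1⊕0⊕1⊕0⊕0⊕0⊕1⊕1⊕0⊕0 = 1
s2 (pos 2,3,6,7,10,11,14,15,18,19,22,23,26,27,30,31): 0⊕1⊕0⊕0⊕1⊕1⊕1⊕0⊕1⊕0⊕0⊕0⊕0⊕1⊕1⊕0 = 1
s4 (pos 4,5,6,7,12,13,14,15,20,21,22,23,28,29,30,31): 1⊕0⊕0⊕0⊕0⊕1⊕1⊕0⊕1⊕0⊕0⊕0⊕0⊕0⊕1⊕0 = 1
s8 (pos 8,9,10,11,12,13,14,15,24,25,26,27,28,29,30,31): 1⊕1⊕1⊕1⊕0⊕1⊕1⊕0⊕0⊕1⊕0⊕1⊕0⊕0⊕1⊕0 = 1
s16 (pos 16,17,18,19,20,21,22,23,24,25,26,27,28,29,30,31): 1⊕1⊕1⊕0⊕1⊕0⊕0⊕0⊕0⊕1⊕0⊕1⊕0⊕0⊕1⊕0 = 1
Syndrome s16…s1 = 11111 → error at position 31.
Flip position 31: 0011000111101101110100001010010 → 0011000111101101110100001010011
Read data bits from positions 3,5,6,7,9,10,11,12,13,14,15,17,18,19,20,21,22,23,24,25,26,27,28,29,30,31: 10001110110110100001010011

10001110110110100001010011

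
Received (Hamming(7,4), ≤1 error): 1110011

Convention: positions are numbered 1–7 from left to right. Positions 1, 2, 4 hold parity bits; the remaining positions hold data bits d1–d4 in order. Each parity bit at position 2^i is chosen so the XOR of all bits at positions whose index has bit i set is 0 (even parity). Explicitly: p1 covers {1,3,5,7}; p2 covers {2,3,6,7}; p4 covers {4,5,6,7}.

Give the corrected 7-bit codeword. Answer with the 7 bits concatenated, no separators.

0110011

s1 (pos 1,3,5,7): 1⊕1⊕0⊕1 = 1
s2 (pos 2,3,6,7): 1⊕1⊕1⊕1 = 0
s4 (pos 4,5,6,7): 0⊕0⊕1⊕1 = 0
Syndrome s4…s1 = 001 → error at position 1.
Flip position 1: 1110011 → 0110011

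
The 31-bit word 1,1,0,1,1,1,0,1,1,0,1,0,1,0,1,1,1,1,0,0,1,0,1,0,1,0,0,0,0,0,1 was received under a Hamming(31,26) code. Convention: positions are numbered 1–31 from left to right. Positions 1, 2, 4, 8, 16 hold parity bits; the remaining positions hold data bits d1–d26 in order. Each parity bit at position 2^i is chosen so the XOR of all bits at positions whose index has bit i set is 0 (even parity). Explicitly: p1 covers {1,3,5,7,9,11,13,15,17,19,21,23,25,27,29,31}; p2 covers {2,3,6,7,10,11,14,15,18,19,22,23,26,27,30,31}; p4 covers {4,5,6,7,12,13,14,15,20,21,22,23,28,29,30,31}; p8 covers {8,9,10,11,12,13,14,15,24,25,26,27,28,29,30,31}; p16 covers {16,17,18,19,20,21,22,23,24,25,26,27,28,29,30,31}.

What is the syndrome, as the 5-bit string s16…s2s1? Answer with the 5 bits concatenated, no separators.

11011

s1 (pos 1,3,5,7,9,11,13,15,17,19,21,23,25,27,29,31): 1⊕0⊕1⊕0⊕1⊕1⊕1⊕1⊕1⊕0⊕1⊕1⊕1⊕0⊕0⊕1 = 1
s2 (pos 2,3,6,7,10,11,14,15,18,19,22,23,26,27,30,31): 1⊕0⊕1⊕0⊕0⊕1⊕0⊕1⊕1⊕0⊕0⊕1⊕0⊕0⊕0⊕1 = 1
s4 (pos 4,5,6,7,12,13,14,15,20,21,22,23,28,29,30,31): 1⊕1⊕1⊕0⊕0⊕1⊕0⊕1⊕0⊕1⊕0⊕1⊕0⊕0⊕0⊕1 = 0
s8 (pos 8,9,10,11,12,13,14,15,24,25,26,27,28,29,30,31): 1⊕1⊕0⊕1⊕0⊕1⊕0⊕1⊕0⊕1⊕0⊕0⊕0⊕0⊕0⊕1 = 1
s16 (pos 16,17,18,19,20,21,22,23,24,25,26,27,28,29,30,31): 1⊕1⊕1⊕0⊕0⊕1⊕0⊕1⊕0⊕1⊕0⊕0⊕0⊕0⊕0⊕1 = 1
Syndrome s16…s1 = 11011 → error at position 27.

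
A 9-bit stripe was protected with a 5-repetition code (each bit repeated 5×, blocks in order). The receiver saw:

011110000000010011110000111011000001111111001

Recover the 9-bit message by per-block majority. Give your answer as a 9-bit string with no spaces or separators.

100101011

Block 1 (01111): 4 ones → 1
Block 2 (00000): 0 ones → 0
Block 3 (00010): 1 one → 0
Block 4 (01111): 4 ones → 1
Block 5 (00001): 1 one → 0
Block 6 (11011): 4 ones → 1
Block 7 (00000): 0 ones → 0
Block 8 (11111): 5 ones → 1
Block 9 (11001): 3 ones → 1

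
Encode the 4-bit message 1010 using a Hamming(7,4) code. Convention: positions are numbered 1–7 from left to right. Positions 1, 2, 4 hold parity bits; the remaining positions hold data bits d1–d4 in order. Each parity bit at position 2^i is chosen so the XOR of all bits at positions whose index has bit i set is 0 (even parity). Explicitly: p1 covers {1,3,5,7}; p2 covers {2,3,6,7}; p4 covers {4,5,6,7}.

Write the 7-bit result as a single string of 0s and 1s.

Place data at non-parity positions: p1 p2 1 p4 0 1 0
p1 (pos 1,3,5,7): XOR of data positions = 1⊕0⊕0 = 1
p2 (pos 2,3,6,7): XOR of data positions = 1⊕1⊕0 = 0
p4 (pos 4,5,6,7): XOR of data positions = 0⊕1⊕0 = 1
Codeword: 1011010

1011010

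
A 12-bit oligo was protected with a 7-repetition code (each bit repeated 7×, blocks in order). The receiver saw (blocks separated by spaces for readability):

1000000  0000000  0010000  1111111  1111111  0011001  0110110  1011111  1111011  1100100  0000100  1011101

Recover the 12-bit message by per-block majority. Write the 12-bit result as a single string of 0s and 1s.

Block 1 (1000000): 1 one → 0
Block 2 (0000000): 0 ones → 0
Block 3 (0010000): 1 one → 0
Block 4 (1111111): 7 ones → 1
Block 5 (1111111): 7 ones → 1
Block 6 (0011001): 3 ones → 0
Block 7 (0110110): 4 ones → 1
Block 8 (1011111): 6 ones → 1
Block 9 (1111011): 6 ones → 1
Block 10 (1100100): 3 ones → 0
Block 11 (0000100): 1 one → 0
Block 12 (1011101): 5 ones → 1

000110111001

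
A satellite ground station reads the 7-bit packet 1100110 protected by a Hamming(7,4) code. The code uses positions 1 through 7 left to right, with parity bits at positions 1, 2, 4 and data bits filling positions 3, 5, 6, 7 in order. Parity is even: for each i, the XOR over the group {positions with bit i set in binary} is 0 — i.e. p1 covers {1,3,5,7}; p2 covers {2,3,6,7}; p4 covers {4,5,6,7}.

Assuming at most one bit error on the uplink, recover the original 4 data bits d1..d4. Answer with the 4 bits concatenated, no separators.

s1 (pos 1,3,5,7): 1⊕0⊕1⊕0 = 0
s2 (pos 2,3,6,7): 1⊕0⊕1⊕0 = 0
s4 (pos 4,5,6,7): 0⊕1⊕1⊕0 = 0
Syndrome s4…s1 = 000 → no error.
Read data bits from positions 3,5,6,7: 0110

0110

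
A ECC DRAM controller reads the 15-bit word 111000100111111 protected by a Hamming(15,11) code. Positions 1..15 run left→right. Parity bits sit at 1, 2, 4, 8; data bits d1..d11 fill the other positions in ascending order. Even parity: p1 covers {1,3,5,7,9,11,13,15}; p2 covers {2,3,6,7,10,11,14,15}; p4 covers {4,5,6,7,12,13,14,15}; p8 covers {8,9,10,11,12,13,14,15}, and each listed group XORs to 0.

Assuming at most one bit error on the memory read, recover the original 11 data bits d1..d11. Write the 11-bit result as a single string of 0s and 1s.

10110111111

s1 (pos 1,3,5,7,9,11,13,15): 1⊕1⊕0⊕1⊕0⊕1⊕1⊕1 = 0
s2 (pos 2,3,6,7,10,11,14,15): 1⊕1⊕0⊕1⊕1⊕1⊕1⊕1 = 1
s4 (pos 4,5,6,7,12,13,14,15): 0⊕0⊕0⊕1⊕1⊕1⊕1⊕1 = 1
s8 (pos 8,9,10,11,12,13,14,15): 0⊕0⊕1⊕1⊕1⊕1⊕1⊕1 = 0
Syndrome s8…s1 = 0110 → error at position 6.
Flip position 6: 111000100111111 → 111001100111111
Read data bits from positions 3,5,6,7,9,10,11,12,13,14,15: 10110111111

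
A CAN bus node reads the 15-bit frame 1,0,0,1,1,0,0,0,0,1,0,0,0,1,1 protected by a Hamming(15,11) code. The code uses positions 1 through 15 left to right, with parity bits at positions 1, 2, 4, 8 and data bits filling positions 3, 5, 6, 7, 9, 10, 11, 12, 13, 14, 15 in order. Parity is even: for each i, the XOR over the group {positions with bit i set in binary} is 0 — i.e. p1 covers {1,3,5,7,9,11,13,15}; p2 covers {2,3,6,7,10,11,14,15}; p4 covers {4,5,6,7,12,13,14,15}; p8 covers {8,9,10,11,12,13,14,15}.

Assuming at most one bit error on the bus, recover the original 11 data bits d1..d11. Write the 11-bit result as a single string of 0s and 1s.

s1 (pos 1,3,5,7,9,11,13,15): 1⊕0⊕1⊕0⊕0⊕0⊕0⊕1 = 1
s2 (pos 2,3,6,7,10,11,14,15): 0⊕0⊕0⊕0⊕1⊕0⊕1⊕1 = 1
s4 (pos 4,5,6,7,12,13,14,15): 1⊕1⊕0⊕0⊕0⊕0⊕1⊕1 = 0
s8 (pos 8,9,10,11,12,13,14,15): 0⊕0⊕1⊕0⊕0⊕0⊕1⊕1 = 1
Syndrome s8…s1 = 1011 → error at position 11.
Flip position 11: 100110000100011 → 100110000110011
Read data bits from positions 3,5,6,7,9,10,11,12,13,14,15: 01000110011

01000110011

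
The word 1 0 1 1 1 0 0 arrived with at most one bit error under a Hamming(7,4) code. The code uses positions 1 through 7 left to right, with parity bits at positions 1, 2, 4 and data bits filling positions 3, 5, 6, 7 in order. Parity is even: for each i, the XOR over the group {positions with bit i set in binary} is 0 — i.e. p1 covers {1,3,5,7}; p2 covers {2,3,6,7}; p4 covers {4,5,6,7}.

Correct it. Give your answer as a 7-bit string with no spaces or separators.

1001100

s1 (pos 1,3,5,7): 1⊕1⊕1⊕0 = 1
s2 (pos 2,3,6,7): 0⊕1⊕0⊕0 = 1
s4 (pos 4,5,6,7): 1⊕1⊕0⊕0 = 0
Syndrome s4…s1 = 011 → error at position 3.
Flip position 3: 1011100 → 1001100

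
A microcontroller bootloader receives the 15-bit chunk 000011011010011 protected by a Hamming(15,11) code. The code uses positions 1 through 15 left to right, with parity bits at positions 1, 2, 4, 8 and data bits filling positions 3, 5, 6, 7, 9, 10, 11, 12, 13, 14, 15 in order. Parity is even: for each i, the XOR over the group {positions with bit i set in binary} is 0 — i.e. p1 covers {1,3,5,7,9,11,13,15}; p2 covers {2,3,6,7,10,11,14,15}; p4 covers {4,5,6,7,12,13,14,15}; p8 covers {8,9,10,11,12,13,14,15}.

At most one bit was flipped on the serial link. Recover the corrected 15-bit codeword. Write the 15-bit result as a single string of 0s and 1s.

000011001010011

s1 (pos 1,3,5,7,9,11,13,15): 0⊕0⊕1⊕0⊕1⊕1⊕0⊕1 = 0
s2 (pos 2,3,6,7,10,11,14,15): 0⊕0⊕1⊕0⊕0⊕1⊕1⊕1 = 0
s4 (pos 4,5,6,7,12,13,14,15): 0⊕1⊕1⊕0⊕0⊕0⊕1⊕1 = 0
s8 (pos 8,9,10,11,12,13,14,15): 1⊕1⊕0⊕1⊕0⊕0⊕1⊕1 = 1
Syndrome s8…s1 = 1000 → error at position 8.
Flip position 8: 000011011010011 → 000011001010011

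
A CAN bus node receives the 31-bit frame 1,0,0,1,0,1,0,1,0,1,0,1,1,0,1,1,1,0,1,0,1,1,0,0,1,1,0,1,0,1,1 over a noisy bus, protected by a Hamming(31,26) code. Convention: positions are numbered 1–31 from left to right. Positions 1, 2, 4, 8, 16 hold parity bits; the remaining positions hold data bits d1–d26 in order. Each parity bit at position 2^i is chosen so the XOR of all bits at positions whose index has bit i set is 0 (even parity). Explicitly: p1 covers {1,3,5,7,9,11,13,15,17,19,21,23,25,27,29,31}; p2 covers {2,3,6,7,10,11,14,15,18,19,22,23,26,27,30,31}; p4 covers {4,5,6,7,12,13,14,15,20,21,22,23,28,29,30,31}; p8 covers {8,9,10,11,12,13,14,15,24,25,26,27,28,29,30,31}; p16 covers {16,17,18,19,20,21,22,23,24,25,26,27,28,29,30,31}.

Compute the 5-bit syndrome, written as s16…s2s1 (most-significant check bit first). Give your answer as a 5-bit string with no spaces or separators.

00000

s1 (pos 1,3,5,7,9,11,13,15,17,19,21,23,25,27,29,31): 1⊕0⊕0⊕0⊕0⊕0⊕1⊕1⊕1⊕1⊕1⊕0⊕1⊕0⊕0⊕1 = 0
s2 (pos 2,3,6,7,10,11,14,15,18,19,22,23,26,27,30,31): 0⊕0⊕1⊕0⊕1⊕0⊕0⊕1⊕0⊕1⊕1⊕0⊕1⊕0⊕1⊕1 = 0
s4 (pos 4,5,6,7,12,13,14,15,20,21,22,23,28,29,30,31): 1⊕0⊕1⊕0⊕1⊕1⊕0⊕1⊕0⊕1⊕1⊕0⊕1⊕0⊕1⊕1 = 0
s8 (pos 8,9,10,11,12,13,14,15,24,25,26,27,28,29,30,31): 1⊕0⊕1⊕0⊕1⊕1⊕0⊕1⊕0⊕1⊕1⊕0⊕1⊕0⊕1⊕1 = 0
s16 (pos 16,17,18,19,20,21,22,23,24,25,26,27,28,29,30,31): 1⊕1⊕0⊕1⊕0⊕1⊕1⊕0⊕0⊕1⊕1⊕0⊕1⊕0⊕1⊕1 = 0
Syndrome s16…s1 = 00000 → no error.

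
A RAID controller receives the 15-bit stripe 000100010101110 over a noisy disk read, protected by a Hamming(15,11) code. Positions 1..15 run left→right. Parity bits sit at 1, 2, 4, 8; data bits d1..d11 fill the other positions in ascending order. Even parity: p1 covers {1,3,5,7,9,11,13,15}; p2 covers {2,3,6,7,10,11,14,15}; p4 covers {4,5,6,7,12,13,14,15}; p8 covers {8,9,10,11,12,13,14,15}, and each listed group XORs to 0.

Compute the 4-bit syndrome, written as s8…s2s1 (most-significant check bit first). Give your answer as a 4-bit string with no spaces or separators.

1001

s1 (pos 1,3,5,7,9,11,13,15): 0⊕0⊕0⊕0⊕0⊕0⊕1⊕0 = 1
s2 (pos 2,3,6,7,10,11,14,15): 0⊕0⊕0⊕0⊕1⊕0⊕1⊕0 = 0
s4 (pos 4,5,6,7,12,13,14,15): 1⊕0⊕0⊕0⊕1⊕1⊕1⊕0 = 0
s8 (pos 8,9,10,11,12,13,14,15): 1⊕0⊕1⊕0⊕1⊕1⊕1⊕0 = 1
Syndrome s8…s1 = 1001 → error at position 9.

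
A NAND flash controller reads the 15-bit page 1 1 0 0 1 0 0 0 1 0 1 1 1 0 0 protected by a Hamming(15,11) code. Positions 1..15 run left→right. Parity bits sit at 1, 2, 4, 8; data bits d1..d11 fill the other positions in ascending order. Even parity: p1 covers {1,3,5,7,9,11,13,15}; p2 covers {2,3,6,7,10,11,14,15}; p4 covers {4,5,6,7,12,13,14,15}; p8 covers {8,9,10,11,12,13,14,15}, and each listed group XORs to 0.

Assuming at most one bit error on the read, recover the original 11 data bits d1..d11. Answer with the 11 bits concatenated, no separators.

s1 (pos 1,3,5,7,9,11,13,15): 1⊕0⊕1⊕0⊕1⊕1⊕1⊕0 = 1
s2 (pos 2,3,6,7,10,11,14,15): 1⊕0⊕0⊕0⊕0⊕1⊕0⊕0 = 0
s4 (pos 4,5,6,7,12,13,14,15): 0⊕1⊕0⊕0⊕1⊕1⊕0⊕0 = 1
s8 (pos 8,9,10,11,12,13,14,15): 0⊕1⊕0⊕1⊕1⊕1⊕0⊕0 = 0
Syndrome s8…s1 = 0101 → error at position 5.
Flip position 5: 110010001011100 → 110000001011100
Read data bits from positions 3,5,6,7,9,10,11,12,13,14,15: 00001011100

00001011100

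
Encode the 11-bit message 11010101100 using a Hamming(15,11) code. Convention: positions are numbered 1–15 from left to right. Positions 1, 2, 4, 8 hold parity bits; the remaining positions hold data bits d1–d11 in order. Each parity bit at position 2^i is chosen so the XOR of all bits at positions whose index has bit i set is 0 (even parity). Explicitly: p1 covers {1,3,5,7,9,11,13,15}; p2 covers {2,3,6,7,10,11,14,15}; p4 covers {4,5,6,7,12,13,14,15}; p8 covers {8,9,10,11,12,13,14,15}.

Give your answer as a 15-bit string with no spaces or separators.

011010110101100

Place data at non-parity positions: p1 p2 1 p4 1 0 1 p8 0 1 0 1 1 0 0
p1 (pos 1,3,5,7,9,11,13,15): XOR of data positions = 1⊕1⊕1⊕0⊕0⊕1⊕0 = 0
p2 (pos 2,3,6,7,10,11,14,15): XOR of data positions = 1⊕0⊕1⊕1⊕0⊕0⊕0 = 1
p4 (pos 4,5,6,7,12,13,14,15): XOR of data positions = 1⊕0⊕1⊕1⊕1⊕0⊕0 = 0
p8 (pos 8,9,10,11,12,13,14,15): XOR of data positions = 0⊕1⊕0⊕1⊕1⊕0⊕0 = 1
Codeword: 011010110101100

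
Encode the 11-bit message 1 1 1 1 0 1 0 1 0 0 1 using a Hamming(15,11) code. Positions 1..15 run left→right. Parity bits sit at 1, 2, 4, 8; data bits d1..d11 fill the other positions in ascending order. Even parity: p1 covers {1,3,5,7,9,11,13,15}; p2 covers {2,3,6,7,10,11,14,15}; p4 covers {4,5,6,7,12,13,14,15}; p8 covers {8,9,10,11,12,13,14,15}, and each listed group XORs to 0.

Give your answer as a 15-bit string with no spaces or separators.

011111110101001

Place data at non-parity positions: p1 p2 1 p4 1 1 1 p8 0 1 0 1 0 0 1
p1 (pos 1,3,5,7,9,11,13,15): XOR of data positions = 1⊕1⊕1⊕0⊕0⊕0⊕1 = 0
p2 (pos 2,3,6,7,10,11,14,15): XOR of data positions = 1⊕1⊕1⊕1⊕0⊕0⊕1 = 1
p4 (pos 4,5,6,7,12,13,14,15): XOR of data positions = 1⊕1⊕1⊕1⊕0⊕0⊕1 = 1
p8 (pos 8,9,10,11,12,13,14,15): XOR of data positions = 0⊕1⊕0⊕1⊕0⊕0⊕1 = 1
Codeword: 011111110101001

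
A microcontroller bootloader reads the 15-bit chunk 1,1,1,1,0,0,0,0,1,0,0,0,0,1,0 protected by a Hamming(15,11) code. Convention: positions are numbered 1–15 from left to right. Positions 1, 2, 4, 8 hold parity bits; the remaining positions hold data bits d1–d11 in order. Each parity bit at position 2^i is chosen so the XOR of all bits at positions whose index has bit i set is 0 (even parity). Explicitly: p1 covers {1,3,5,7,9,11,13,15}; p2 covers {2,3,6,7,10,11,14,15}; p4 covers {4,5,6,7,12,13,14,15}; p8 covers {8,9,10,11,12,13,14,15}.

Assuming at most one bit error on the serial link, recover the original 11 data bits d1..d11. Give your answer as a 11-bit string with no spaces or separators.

s1 (pos 1,3,5,7,9,11,13,15): 1⊕1⊕0⊕0⊕1⊕0⊕0⊕0 = 1
s2 (pos 2,3,6,7,10,11,14,15): 1⊕1⊕0⊕0⊕0⊕0⊕1⊕0 = 1
s4 (pos 4,5,6,7,12,13,14,15): 1⊕0⊕0⊕0⊕0⊕0⊕1⊕0 = 0
s8 (pos 8,9,10,11,12,13,14,15): 0⊕1⊕0⊕0⊕0⊕0⊕1⊕0 = 0
Syndrome s8…s1 = 0011 → error at position 3.
Flip position 3: 111100001000010 → 110100001000010
Read data bits from positions 3,5,6,7,9,10,11,12,13,14,15: 00001000010

00001000010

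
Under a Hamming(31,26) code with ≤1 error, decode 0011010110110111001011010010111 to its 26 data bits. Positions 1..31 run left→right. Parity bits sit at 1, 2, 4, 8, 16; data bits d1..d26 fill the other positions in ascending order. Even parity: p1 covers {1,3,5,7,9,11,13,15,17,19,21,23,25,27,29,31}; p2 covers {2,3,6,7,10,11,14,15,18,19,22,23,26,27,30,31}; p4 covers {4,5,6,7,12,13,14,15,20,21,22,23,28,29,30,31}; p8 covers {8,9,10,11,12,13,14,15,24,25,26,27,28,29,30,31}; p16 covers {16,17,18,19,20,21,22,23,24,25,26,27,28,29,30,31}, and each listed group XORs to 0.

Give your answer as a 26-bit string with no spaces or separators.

10101011011001011011010111

s1 (pos 1,3,5,7,9,11,13,15,17,19,21,23,25,27,29,31): 0⊕1⊕0⊕0⊕1⊕1⊕0⊕1⊕0⊕1⊕1⊕0⊕0⊕1⊕1⊕1 = 1
s2 (pos 2,3,6,7,10,11,14,15,18,19,22,23,26,27,30,31): 0⊕1⊕1⊕0⊕0⊕1⊕1⊕1⊕0⊕1⊕1⊕0⊕0⊕1⊕1⊕1 = 0
s4 (pos 4,5,6,7,12,13,14,15,20,21,22,23,28,29,30,31): 1⊕0⊕1⊕0⊕1⊕0⊕1⊕1⊕0⊕1⊕1⊕0⊕0⊕1⊕1⊕1 = 0
s8 (pos 8,9,10,11,12,13,14,15,24,25,26,27,28,29,30,31): 1⊕1⊕0⊕1⊕1⊕0⊕1⊕1⊕1⊕0⊕0⊕1⊕0⊕1⊕1⊕1 = 1
s16 (pos 16,17,18,19,20,21,22,23,24,25,26,27,28,29,30,31): 1⊕0⊕0⊕1⊕0⊕1⊕1⊕0⊕1⊕0⊕0⊕1⊕0⊕1⊕1⊕1 = 1
Syndrome s16…s1 = 11001 → error at position 25.
Flip position 25: 0011010110110111001011010010111 → 0011010110110111001011011010111
Read data bits from positions 3,5,6,7,9,10,11,12,13,14,15,17,18,19,20,21,22,23,24,25,26,27,28,29,30,31: 10101011011001011011010111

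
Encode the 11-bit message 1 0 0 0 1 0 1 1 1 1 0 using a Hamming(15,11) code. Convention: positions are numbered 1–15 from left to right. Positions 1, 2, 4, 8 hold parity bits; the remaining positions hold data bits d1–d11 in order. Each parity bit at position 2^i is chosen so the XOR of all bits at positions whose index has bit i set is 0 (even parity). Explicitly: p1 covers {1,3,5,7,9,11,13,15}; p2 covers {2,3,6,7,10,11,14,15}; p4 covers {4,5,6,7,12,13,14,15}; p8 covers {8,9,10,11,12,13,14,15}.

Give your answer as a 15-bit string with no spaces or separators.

Place data at non-parity positions: p1 p2 1 p4 0 0 0 p8 1 0 1 1 1 1 0
p1 (pos 1,3,5,7,9,11,13,15): XOR of data positions = 1⊕0⊕0⊕1⊕1⊕1⊕0 = 0
p2 (pos 2,3,6,7,10,11,14,15): XOR of data positions = 1⊕0⊕0⊕0⊕1⊕1⊕0 = 1
p4 (pos 4,5,6,7,12,13,14,15): XOR of data positions = 0⊕0⊕0⊕1⊕1⊕1⊕0 = 1
p8 (pos 8,9,10,11,12,13,14,15): XOR of data positions = 1⊕0⊕1⊕1⊕1⊕1⊕0 = 1
Codeword: 011100011011110

011100011011110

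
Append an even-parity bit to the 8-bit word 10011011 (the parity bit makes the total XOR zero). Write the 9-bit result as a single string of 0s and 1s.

100110111

XOR of the 8 data bits: 1⊕0⊕0⊕1⊕1⊕0⊕1⊕1 = 1
Parity bit = 1 (so all 9 bits XOR to 0).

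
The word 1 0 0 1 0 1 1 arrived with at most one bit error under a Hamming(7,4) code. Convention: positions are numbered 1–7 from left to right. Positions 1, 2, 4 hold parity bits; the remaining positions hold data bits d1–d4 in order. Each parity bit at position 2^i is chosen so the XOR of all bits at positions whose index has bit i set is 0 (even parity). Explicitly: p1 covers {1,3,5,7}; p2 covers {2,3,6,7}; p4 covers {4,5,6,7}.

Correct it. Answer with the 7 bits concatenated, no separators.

s1 (pos 1,3,5,7): 1⊕0⊕0⊕1 = 0
s2 (pos 2,3,6,7): 0⊕0⊕1⊕1 = 0
s4 (pos 4,5,6,7): 1⊕0⊕1⊕1 = 1
Syndrome s4…s1 = 100 → error at position 4.
Flip position 4: 1001011 → 1000011

1000011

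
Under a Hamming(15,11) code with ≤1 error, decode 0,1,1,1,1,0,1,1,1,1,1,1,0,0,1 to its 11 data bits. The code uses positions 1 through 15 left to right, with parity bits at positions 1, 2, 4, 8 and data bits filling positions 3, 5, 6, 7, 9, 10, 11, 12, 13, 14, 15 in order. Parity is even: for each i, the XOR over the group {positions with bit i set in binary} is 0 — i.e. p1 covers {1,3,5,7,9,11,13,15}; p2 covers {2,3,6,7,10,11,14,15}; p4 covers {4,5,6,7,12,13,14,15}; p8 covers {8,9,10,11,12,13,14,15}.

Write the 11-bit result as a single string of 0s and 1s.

11011111001

s1 (pos 1,3,5,7,9,11,13,15): 0⊕1⊕1⊕1⊕1⊕1⊕0⊕1 = 0
s2 (pos 2,3,6,7,10,11,14,15): 1⊕1⊕0⊕1⊕1⊕1⊕0⊕1 = 0
s4 (pos 4,5,6,7,12,13,14,15): 1⊕1⊕0⊕1⊕1⊕0⊕0⊕1 = 1
s8 (pos 8,9,10,11,12,13,14,15): 1⊕1⊕1⊕1⊕1⊕0⊕0⊕1 = 0
Syndrome s8…s1 = 0100 → error at position 4.
Flip position 4: 011110111111001 → 011010111111001
Read data bits from positions 3,5,6,7,9,10,11,12,13,14,15: 11011111001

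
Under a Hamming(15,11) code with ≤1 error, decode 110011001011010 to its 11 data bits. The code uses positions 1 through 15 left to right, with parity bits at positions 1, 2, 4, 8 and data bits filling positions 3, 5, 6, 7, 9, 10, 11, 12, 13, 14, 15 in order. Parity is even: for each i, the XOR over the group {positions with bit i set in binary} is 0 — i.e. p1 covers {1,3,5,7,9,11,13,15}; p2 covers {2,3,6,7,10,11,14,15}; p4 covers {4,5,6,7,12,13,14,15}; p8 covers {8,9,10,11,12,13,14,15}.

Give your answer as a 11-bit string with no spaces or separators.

s1 (pos 1,3,5,7,9,11,13,15): 1⊕0⊕1⊕0⊕1⊕1⊕0⊕0 = 0
s2 (pos 2,3,6,7,10,11,14,15): 1⊕0⊕1⊕0⊕0⊕1⊕1⊕0 = 0
s4 (pos 4,5,6,7,12,13,14,15): 0⊕1⊕1⊕0⊕1⊕0⊕1⊕0 = 0
s8 (pos 8,9,10,11,12,13,14,15): 0⊕1⊕0⊕1⊕1⊕0⊕1⊕0 = 0
Syndrome s8…s1 = 0000 → no error.
Read data bits from positions 3,5,6,7,9,10,11,12,13,14,15: 01101011010

01101011010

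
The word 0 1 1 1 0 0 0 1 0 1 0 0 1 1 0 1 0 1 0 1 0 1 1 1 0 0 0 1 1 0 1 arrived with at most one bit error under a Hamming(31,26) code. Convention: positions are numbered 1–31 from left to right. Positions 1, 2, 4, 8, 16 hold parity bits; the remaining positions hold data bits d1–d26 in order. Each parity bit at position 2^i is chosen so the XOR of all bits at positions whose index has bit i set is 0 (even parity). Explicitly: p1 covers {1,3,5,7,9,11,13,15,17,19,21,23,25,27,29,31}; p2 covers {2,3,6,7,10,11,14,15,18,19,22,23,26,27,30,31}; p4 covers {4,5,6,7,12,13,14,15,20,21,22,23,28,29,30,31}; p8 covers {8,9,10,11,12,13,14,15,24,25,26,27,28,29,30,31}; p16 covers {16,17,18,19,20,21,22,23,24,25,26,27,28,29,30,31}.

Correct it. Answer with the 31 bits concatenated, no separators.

s1 (pos 1,3,5,7,9,11,13,15,17,19,21,23,25,27,29,31): 0⊕1⊕0⊕0⊕0⊕0⊕1⊕0⊕0⊕0⊕0⊕1⊕0⊕0⊕1⊕1 = 1
s2 (pos 2,3,6,7,10,11,14,15,18,19,22,23,26,27,30,31): 1⊕1⊕0⊕0⊕1⊕0⊕1⊕0⊕1⊕0⊕1⊕1⊕0⊕0⊕0⊕1 = 0
s4 (pos 4,5,6,7,12,13,14,15,20,21,22,23,28,29,30,31): 1⊕0⊕0⊕0⊕0⊕1⊕1⊕0⊕1⊕0⊕1⊕1⊕1⊕1⊕0⊕1 = 1
s8 (pos 8,9,10,11,12,13,14,15,24,25,26,27,28,29,30,31): 1⊕0⊕1⊕0⊕0⊕1⊕1⊕0⊕1⊕0⊕0⊕0⊕1⊕1⊕0⊕1 = 0
s16 (pos 16,17,18,19,20,21,22,23,24,25,26,27,28,29,30,31): 1⊕0⊕1⊕0⊕1⊕0⊕1⊕1⊕1⊕0⊕0⊕0⊕1⊕1⊕0⊕1 = 1
Syndrome s16…s1 = 10101 → error at position 21.
Flip position 21: 0111000101001101010101110001101 → 0111000101001101010111110001101

0111000101001101010111110001101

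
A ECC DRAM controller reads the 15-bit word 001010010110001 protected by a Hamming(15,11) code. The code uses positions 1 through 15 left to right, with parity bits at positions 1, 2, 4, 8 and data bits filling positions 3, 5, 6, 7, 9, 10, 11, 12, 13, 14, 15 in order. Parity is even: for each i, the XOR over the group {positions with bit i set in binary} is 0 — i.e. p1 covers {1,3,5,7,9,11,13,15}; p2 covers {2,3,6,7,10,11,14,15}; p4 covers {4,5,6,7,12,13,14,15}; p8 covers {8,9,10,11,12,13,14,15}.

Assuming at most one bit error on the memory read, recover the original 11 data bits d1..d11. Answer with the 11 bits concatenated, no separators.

s1 (pos 1,3,5,7,9,11,13,15): 0⊕1⊕1⊕0⊕0⊕1⊕0⊕1 = 0
s2 (pos 2,3,6,7,10,11,14,15): 0⊕1⊕0⊕0⊕1⊕1⊕0⊕1 = 0
s4 (pos 4,5,6,7,12,13,14,15): 0⊕1⊕0⊕0⊕0⊕0⊕0⊕1 = 0
s8 (pos 8,9,10,11,12,13,14,15): 1⊕0⊕1⊕1⊕0⊕0⊕0⊕1 = 0
Syndrome s8…s1 = 0000 → no error.
Read data bits from positions 3,5,6,7,9,10,11,12,13,14,15: 11000110001

11000110001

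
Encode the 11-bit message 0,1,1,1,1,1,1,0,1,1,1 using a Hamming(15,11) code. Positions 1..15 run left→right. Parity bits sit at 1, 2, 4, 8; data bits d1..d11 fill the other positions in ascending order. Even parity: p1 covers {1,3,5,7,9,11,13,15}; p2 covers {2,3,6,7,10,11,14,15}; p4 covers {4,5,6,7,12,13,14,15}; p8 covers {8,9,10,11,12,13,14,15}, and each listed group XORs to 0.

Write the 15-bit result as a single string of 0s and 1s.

Place data at non-parity positions: p1 p2 0 p4 1 1 1 p8 1 1 1 0 1 1 1
p1 (pos 1,3,5,7,9,11,13,15): XOR of data positions = 0⊕1⊕1⊕1⊕1⊕1⊕1 = 0
p2 (pos 2,3,6,7,10,11,14,15): XOR of data positions = 0⊕1⊕1⊕1⊕1⊕1⊕1 = 0
p4 (pos 4,5,6,7,12,13,14,15): XOR of data positions = 1⊕1⊕1⊕0⊕1⊕1⊕1 = 0
p8 (pos 8,9,10,11,12,13,14,15): XOR of data positions = 1⊕1⊕1⊕0⊕1⊕1⊕1 = 0
Codeword: 000011101110111

000011101110111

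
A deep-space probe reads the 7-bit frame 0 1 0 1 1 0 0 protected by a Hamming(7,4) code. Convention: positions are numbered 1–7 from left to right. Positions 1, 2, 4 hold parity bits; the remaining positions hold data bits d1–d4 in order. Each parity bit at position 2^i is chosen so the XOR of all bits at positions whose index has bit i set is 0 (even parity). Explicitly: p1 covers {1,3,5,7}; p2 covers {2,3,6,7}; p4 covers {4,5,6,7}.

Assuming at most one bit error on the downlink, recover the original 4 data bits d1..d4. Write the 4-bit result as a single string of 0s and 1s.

s1 (pos 1,3,5,7): 0⊕0⊕1⊕0 = 1
s2 (pos 2,3,6,7): 1⊕0⊕0⊕0 = 1
s4 (pos 4,5,6,7): 1⊕1⊕0⊕0 = 0
Syndrome s4…s1 = 011 → error at position 3.
Flip position 3: 0101100 → 0111100
Read data bits from positions 3,5,6,7: 1100

1100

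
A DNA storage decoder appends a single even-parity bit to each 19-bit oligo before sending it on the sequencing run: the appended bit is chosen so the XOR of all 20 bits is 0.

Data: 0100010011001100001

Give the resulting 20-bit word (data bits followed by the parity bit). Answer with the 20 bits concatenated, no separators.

XOR of the 19 data bits: 0⊕1⊕0⊕0⊕0⊕1⊕0⊕0⊕1⊕1⊕0⊕0⊕1⊕1⊕0⊕0⊕0⊕0⊕1 = 1
Parity bit = 1 (so all 20 bits XOR to 0).

01000100110011000011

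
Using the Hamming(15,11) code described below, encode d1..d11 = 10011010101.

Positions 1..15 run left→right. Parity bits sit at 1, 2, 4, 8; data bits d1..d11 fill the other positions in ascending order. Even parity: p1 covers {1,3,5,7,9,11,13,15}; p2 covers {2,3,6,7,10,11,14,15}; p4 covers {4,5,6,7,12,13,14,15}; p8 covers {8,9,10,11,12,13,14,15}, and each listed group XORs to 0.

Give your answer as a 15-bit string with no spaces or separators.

001100101010101

Place data at non-parity positions: p1 p2 1 p4 0 0 1 p8 1 0 1 0 1 0 1
p1 (pos 1,3,5,7,9,11,13,15): XOR of data positions = 1⊕0⊕1⊕1⊕1⊕1⊕1 = 0
p2 (pos 2,3,6,7,10,11,14,15): XOR of data positions = 1⊕0⊕1⊕0⊕1⊕0⊕1 = 0
p4 (pos 4,5,6,7,12,13,14,15): XOR of data positions = 0⊕0⊕1⊕0⊕1⊕0⊕1 = 1
p8 (pos 8,9,10,11,12,13,14,15): XOR of data positions = 1⊕0⊕1⊕0⊕1⊕0⊕1 = 0
Codeword: 001100101010101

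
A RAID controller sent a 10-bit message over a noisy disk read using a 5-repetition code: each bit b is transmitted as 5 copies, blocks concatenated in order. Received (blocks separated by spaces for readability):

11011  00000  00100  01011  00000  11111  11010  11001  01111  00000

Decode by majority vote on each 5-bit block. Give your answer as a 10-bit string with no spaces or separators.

1001011110

Block 1 (11011): 4 ones → 1
Block 2 (00000): 0 ones → 0
Block 3 (00100): 1 one → 0
Block 4 (01011): 3 ones → 1
Block 5 (00000): 0 ones → 0
Block 6 (11111): 5 ones → 1
Block 7 (11010): 3 ones → 1
Block 8 (11001): 3 ones → 1
Block 9 (01111): 4 ones → 1
Block 10 (00000): 0 ones → 0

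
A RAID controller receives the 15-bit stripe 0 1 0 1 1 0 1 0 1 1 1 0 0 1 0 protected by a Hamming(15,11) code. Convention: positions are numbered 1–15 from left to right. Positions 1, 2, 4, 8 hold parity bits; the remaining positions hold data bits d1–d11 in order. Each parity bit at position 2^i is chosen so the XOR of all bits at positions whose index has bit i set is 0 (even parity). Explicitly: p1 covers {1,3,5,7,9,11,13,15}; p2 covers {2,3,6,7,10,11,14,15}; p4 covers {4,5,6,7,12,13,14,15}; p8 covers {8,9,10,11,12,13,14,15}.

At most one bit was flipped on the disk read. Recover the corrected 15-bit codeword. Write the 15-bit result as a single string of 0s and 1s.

000110101110010

s1 (pos 1,3,5,7,9,11,13,15): 0⊕0⊕1⊕1⊕1⊕1⊕0⊕0 = 0
s2 (pos 2,3,6,7,10,11,14,15): 1⊕0⊕0⊕1⊕1⊕1⊕1⊕0 = 1
s4 (pos 4,5,6,7,12,13,14,15): 1⊕1⊕0⊕1⊕0⊕0⊕1⊕0 = 0
s8 (pos 8,9,10,11,12,13,14,15): 0⊕1⊕1⊕1⊕0⊕0⊕1⊕0 = 0
Syndrome s8…s1 = 0010 → error at position 2.
Flip position 2: 010110101110010 → 000110101110010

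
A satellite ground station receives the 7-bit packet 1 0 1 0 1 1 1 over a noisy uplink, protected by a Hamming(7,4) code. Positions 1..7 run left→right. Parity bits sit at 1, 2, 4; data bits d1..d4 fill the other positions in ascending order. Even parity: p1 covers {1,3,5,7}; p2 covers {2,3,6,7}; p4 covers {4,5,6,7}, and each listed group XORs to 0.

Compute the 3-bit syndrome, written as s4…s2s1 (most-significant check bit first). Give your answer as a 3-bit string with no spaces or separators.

110

s1 (pos 1,3,5,7): 1⊕1⊕1⊕1 = 0
s2 (pos 2,3,6,7): 0⊕1⊕1⊕1 = 1
s4 (pos 4,5,6,7): 0⊕1⊕1⊕1 = 1
Syndrome s4…s1 = 110 → error at position 6.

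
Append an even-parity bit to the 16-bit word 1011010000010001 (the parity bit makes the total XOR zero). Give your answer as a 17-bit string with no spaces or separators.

10110100000100010

XOR of the 16 data bits: 1⊕0⊕1⊕1⊕0⊕1⊕0⊕0⊕0⊕0⊕0⊕1⊕0⊕0⊕0⊕1 = 0
Parity bit = 0 (so all 17 bits XOR to 0).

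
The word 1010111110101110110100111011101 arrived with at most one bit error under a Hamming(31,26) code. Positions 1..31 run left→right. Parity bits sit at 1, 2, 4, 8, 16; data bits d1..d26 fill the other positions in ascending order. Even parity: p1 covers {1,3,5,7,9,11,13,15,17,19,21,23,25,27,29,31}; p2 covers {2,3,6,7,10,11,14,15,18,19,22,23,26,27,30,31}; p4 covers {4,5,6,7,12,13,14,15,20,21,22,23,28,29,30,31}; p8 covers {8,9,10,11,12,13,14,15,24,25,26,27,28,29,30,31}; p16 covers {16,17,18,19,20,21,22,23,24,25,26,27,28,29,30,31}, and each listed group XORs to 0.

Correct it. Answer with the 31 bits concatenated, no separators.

s1 (pos 1,3,5,7,9,11,13,15,17,19,21,23,25,27,29,31): 1⊕1⊕1⊕1⊕1⊕1⊕1⊕1⊕1⊕0⊕0⊕1⊕1⊕1⊕1⊕1 = 0
s2 (pos 2,3,6,7,10,11,14,15,18,19,22,23,26,27,30,31): 0⊕1⊕1⊕1⊕0⊕1⊕1⊕1⊕1⊕0⊕0⊕1⊕0⊕1⊕0⊕1 = 0
s4 (pos 4,5,6,7,12,13,14,15,20,21,22,23,28,29,30,31): 0⊕1⊕1⊕1⊕0⊕1⊕1⊕1⊕1⊕0⊕0⊕1⊕1⊕1⊕0⊕1 = 1
s8 (pos 8,9,10,11,12,13,14,15,24,25,26,27,28,29,30,31): 1⊕1⊕0⊕1⊕0⊕1⊕1⊕1⊕1⊕1⊕0⊕1⊕1⊕1⊕0⊕1 = 0
s16 (pos 16,17,18,19,20,21,22,23,24,25,26,27,28,29,30,31): 0⊕1⊕1⊕0⊕1⊕0⊕0⊕1⊕1⊕1⊕0⊕1⊕1⊕1⊕0⊕1 = 0
Syndrome s16…s1 = 00100 → error at position 4.
Flip position 4: 1010111110101110110100111011101 → 1011111110101110110100111011101

1011111110101110110100111011101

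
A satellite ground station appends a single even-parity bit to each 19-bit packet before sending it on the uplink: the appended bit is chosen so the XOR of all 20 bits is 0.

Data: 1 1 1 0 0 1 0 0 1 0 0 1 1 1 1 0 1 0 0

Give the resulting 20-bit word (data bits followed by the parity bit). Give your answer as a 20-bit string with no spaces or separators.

XOR of the 19 data bits: 1⊕1⊕1⊕0⊕0⊕1⊕0⊕0⊕1⊕0⊕0⊕1⊕1⊕1⊕1⊕0⊕1⊕0⊕0 = 0
Parity bit = 0 (so all 20 bits XOR to 0).

11100100100111101000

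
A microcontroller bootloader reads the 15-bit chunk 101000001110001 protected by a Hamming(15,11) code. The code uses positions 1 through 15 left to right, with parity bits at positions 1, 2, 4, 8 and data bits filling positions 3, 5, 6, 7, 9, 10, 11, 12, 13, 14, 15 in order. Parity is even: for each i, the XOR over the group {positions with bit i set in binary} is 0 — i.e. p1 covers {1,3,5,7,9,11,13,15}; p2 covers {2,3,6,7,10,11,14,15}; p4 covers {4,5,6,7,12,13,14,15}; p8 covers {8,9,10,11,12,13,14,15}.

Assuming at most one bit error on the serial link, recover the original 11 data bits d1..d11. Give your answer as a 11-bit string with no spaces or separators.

s1 (pos 1,3,5,7,9,11,13,15): 1⊕1⊕0⊕0⊕1⊕1⊕0⊕1 = 1
s2 (pos 2,3,6,7,10,11,14,15): 0⊕1⊕0⊕0⊕1⊕1⊕0⊕1 = 0
s4 (pos 4,5,6,7,12,13,14,15): 0⊕0⊕0⊕0⊕0⊕0⊕0⊕1 = 1
s8 (pos 8,9,10,11,12,13,14,15): 0⊕1⊕1⊕1⊕0⊕0⊕0⊕1 = 0
Syndrome s8…s1 = 0101 → error at position 5.
Flip position 5: 101000001110001 → 101010001110001
Read data bits from positions 3,5,6,7,9,10,11,12,13,14,15: 11001110001

11001110001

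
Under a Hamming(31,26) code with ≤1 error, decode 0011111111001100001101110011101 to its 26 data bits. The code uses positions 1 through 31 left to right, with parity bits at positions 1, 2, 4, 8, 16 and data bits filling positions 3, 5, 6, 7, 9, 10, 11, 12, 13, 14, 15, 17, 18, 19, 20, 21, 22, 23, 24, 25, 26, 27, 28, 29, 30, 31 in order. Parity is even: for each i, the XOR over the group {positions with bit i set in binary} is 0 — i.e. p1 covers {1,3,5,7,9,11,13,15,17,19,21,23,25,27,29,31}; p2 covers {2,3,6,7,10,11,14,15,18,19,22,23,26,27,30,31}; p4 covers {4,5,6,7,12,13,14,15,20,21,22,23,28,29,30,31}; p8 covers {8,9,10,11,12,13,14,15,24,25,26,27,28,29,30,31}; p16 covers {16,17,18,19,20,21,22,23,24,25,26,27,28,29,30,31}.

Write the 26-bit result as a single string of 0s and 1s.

s1 (pos 1,3,5,7,9,11,13,15,17,19,21,23,25,27,29,31): 0⊕1⊕1⊕1⊕1⊕0⊕1⊕0⊕0⊕1⊕0⊕1⊕0⊕1⊕1⊕1 = 0
s2 (pos 2,3,6,7,10,11,14,15,18,19,22,23,26,27,30,31): 0⊕1⊕1⊕1⊕1⊕0⊕1⊕0⊕0⊕1⊕1⊕1⊕0⊕1⊕0⊕1 = 0
s4 (pos 4,5,6,7,12,13,14,15,20,21,22,23,28,29,30,31): 1⊕1⊕1⊕1⊕0⊕1⊕1⊕0⊕1⊕0⊕1⊕1⊕1⊕1⊕0⊕1 = 0
s8 (pos 8,9,10,11,12,13,14,15,24,25,26,27,28,29,30,31): 1⊕1⊕1⊕0⊕0⊕1⊕1⊕0⊕1⊕0⊕0⊕1⊕1⊕1⊕0⊕1 = 0
s16 (pos 16,17,18,19,20,21,22,23,24,25,26,27,28,29,30,31): 0⊕0⊕0⊕1⊕1⊕0⊕1⊕1⊕1⊕0⊕0⊕1⊕1⊕1⊕0⊕1 = 1
Syndrome s16…s1 = 10000 → error at position 16.
Flip position 16: 0011111111001100001101110011101 → 0011111111001101001101110011101
Read data bits from positions 3,5,6,7,9,10,11,12,13,14,15,17,18,19,20,21,22,23,24,25,26,27,28,29,30,31: 11111100110001101110011101

11111100110001101110011101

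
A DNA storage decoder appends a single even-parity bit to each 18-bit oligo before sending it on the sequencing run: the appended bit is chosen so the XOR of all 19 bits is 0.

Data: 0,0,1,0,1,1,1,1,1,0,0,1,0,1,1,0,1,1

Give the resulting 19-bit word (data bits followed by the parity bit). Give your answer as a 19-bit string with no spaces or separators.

XOR of the 18 data bits: 0⊕0⊕1⊕0⊕1⊕1⊕1⊕1⊕1⊕0⊕0⊕1⊕0⊕1⊕1⊕0⊕1⊕1 = 1
Parity bit = 1 (so all 19 bits XOR to 0).

0010111110010110111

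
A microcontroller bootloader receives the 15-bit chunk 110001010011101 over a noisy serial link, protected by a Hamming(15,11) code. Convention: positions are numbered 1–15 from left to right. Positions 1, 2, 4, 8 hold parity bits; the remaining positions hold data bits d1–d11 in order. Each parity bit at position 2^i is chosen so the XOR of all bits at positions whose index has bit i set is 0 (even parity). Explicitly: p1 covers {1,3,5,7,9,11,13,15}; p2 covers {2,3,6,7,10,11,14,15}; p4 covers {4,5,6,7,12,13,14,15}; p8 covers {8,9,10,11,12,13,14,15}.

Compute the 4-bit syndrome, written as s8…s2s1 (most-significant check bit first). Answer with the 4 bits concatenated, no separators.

1000

s1 (pos 1,3,5,7,9,11,13,15): 1⊕0⊕0⊕0⊕0⊕1⊕1⊕1 = 0
s2 (pos 2,3,6,7,10,11,14,15): 1⊕0⊕1⊕0⊕0⊕1⊕0⊕1 = 0
s4 (pos 4,5,6,7,12,13,14,15): 0⊕0⊕1⊕0⊕1⊕1⊕0⊕1 = 0
s8 (pos 8,9,10,11,12,13,14,15): 1⊕0⊕0⊕1⊕1⊕1⊕0⊕1 = 1
Syndrome s8…s1 = 1000 → error at position 8.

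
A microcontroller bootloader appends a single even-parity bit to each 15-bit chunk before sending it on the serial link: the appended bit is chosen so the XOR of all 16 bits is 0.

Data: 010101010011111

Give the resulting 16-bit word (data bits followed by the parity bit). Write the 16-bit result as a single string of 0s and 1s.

0101010100111111

XOR of the 15 data bits: 0⊕1⊕0⊕1⊕0⊕1⊕0⊕1⊕0⊕0⊕1⊕1⊕1⊕1⊕1 = 1
Parity bit = 1 (so all 16 bits XOR to 0).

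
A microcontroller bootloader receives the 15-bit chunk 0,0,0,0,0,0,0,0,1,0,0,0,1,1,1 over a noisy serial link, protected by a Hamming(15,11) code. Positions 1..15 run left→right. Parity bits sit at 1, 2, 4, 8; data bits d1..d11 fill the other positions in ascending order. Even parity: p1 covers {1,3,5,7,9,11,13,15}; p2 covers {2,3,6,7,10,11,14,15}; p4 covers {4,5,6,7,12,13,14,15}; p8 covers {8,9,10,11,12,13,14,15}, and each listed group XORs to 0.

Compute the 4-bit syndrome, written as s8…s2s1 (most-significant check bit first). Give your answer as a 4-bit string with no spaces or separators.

0101

s1 (pos 1,3,5,7,9,11,13,15): 0⊕0⊕0⊕0⊕1⊕0⊕1⊕1 = 1
s2 (pos 2,3,6,7,10,11,14,15): 0⊕0⊕0⊕0⊕0⊕0⊕1⊕1 = 0
s4 (pos 4,5,6,7,12,13,14,15): 0⊕0⊕0⊕0⊕0⊕1⊕1⊕1 = 1
s8 (pos 8,9,10,11,12,13,14,15): 0⊕1⊕0⊕0⊕0⊕1⊕1⊕1 = 0
Syndrome s8…s1 = 0101 → error at position 5.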